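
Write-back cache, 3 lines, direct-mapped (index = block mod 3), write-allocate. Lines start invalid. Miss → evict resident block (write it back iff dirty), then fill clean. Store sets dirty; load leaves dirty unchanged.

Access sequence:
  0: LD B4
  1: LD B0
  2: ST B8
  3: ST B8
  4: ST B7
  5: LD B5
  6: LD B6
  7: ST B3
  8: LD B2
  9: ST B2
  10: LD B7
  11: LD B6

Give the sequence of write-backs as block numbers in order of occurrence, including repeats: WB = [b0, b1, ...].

WB = [8, 3]

  0 | R B4 → L1 miss [-]
  1 | R B0 → L0 miss [-]
  2 | W B8 → L2 miss [D]
  3 | W B8 → L2 hit [D]
  4 | W B7 → L1 miss [D]
  5 | R B5 → L2 miss wb→B8 [-]
  6 | R B6 → L0 miss [-]
  7 | W B3 → L0 miss [D]
  8 | R B2 → L2 miss [-]
  9 | W B2 → L2 hit [D]
  10 | R B7 → L1 hit [D]
  11 | R B6 → L0 miss wb→B3 [-]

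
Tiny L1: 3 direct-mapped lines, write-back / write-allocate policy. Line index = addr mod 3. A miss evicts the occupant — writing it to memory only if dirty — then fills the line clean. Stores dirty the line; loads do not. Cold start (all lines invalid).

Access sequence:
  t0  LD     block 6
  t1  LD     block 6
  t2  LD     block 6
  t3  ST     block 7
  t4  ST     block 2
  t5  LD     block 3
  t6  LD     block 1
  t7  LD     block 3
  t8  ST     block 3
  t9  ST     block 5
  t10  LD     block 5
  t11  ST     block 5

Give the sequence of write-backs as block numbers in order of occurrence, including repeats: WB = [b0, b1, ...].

WB = [7, 2]

  0 | R B6 → L0 miss [-]
  1 | R B6 → L0 hit [-]
  2 | R B6 → L0 hit [-]
  3 | W B7 → L1 miss [D]
  4 | W B2 → L2 miss [D]
  5 | R B3 → L0 miss [-]
  6 | R B1 → L1 miss wb→B7 [-]
  7 | R B3 → L0 hit [-]
  8 | W B3 → L0 hit [D]
  9 | W B5 → L2 miss wb→B2 [D]
  10 | R B5 → L2 hit [D]
  11 | W B5 → L2 hit [D]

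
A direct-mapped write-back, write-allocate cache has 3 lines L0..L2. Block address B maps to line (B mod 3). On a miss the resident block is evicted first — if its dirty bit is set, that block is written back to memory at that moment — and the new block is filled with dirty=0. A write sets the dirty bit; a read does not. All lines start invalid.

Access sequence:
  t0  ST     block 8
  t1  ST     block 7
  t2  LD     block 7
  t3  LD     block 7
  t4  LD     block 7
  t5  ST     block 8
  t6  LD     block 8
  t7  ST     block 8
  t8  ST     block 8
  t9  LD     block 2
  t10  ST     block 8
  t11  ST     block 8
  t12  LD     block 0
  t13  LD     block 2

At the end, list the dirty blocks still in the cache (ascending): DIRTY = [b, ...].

DIRTY = [7]

0: W B8 → L2 miss [D]
1: W B7 → L1 miss [D]
2: R B7 → L1 hit [D]
3: R B7 → L1 hit [D]
4: R B7 → L1 hit [D]
5: W B8 → L2 hit [D]
6: R B8 → L2 hit [D]
7: W B8 → L2 hit [D]
8: W B8 → L2 hit [D]
9: R B2 → L2 miss wb→B8 [-]
10: W B8 → L2 miss [D]
11: W B8 → L2 hit [D]
12: R B0 → L0 miss [-]
13: R B2 → L2 miss wb→B8 [-]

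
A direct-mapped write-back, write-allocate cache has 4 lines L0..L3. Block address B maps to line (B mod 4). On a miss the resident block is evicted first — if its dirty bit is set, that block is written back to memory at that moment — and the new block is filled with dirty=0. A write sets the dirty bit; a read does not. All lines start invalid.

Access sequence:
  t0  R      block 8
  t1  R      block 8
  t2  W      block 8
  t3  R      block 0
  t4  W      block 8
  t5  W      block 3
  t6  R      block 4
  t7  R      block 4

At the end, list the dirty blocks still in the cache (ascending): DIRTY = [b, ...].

DIRTY = [3]

0: R B8 -> L0 miss  d=-]
1: R B8 -> L0 hit  d=-]
2: W B8 -> L0 hit  d=D]
3: R B0 -> L0 miss wb->B8  d=-]
4: W B8 -> L0 miss  d=D]
5: W B3 -> L3 miss  d=D]
6: R B4 -> L0 miss wb->B8  d=-]
7: R B4 -> L0 hit  d=-]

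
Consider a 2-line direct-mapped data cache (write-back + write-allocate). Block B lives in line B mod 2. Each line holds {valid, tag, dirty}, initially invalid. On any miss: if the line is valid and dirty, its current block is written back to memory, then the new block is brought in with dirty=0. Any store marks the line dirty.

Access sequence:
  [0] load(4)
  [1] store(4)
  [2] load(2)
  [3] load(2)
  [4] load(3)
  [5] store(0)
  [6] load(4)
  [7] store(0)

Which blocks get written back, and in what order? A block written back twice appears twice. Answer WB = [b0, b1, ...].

  0 | R B4 → L0 miss [-]
  1 | W B4 → L0 hit [D]
  2 | R B2 → L0 miss wb→B4 [-]
  3 | R B2 → L0 hit [-]
  4 | R B3 → L1 miss [-]
  5 | W B0 → L0 miss [D]
  6 | R B4 → L0 miss wb→B0 [-]
  7 | W B0 → L0 miss [D]

WB = [4, 0]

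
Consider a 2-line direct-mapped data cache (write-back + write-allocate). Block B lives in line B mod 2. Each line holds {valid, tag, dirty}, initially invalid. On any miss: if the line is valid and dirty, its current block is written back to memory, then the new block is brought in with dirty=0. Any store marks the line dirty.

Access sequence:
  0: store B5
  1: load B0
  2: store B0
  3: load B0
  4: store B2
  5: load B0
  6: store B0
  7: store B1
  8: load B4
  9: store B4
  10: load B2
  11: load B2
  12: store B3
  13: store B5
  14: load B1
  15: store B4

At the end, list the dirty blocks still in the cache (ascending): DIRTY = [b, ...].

0: W B5 -> L1 miss  d=D]
1: R B0 -> L0 miss  d=-]
2: W B0 -> L0 hit  d=D]
3: R B0 -> L0 hit  d=D]
4: W B2 -> L0 miss wb->B0  d=D]
5: R B0 -> L0 miss wb->B2  d=-]
6: W B0 -> L0 hit  d=D]
7: W B1 -> L1 miss wb->B5  d=D]
8: R B4 -> L0 miss wb->B0  d=-]
9: W B4 -> L0 hit  d=D]
10: R B2 -> L0 miss wb->B4  d=-]
11: R B2 -> L0 hit  d=-]
12: W B3 -> L1 miss wb->B1  d=D]
13: W B5 -> L1 miss wb->B3  d=D]
14: R B1 -> L1 miss wb->B5  d=-]
15: W B4 -> L0 miss  d=D]

DIRTY = [4]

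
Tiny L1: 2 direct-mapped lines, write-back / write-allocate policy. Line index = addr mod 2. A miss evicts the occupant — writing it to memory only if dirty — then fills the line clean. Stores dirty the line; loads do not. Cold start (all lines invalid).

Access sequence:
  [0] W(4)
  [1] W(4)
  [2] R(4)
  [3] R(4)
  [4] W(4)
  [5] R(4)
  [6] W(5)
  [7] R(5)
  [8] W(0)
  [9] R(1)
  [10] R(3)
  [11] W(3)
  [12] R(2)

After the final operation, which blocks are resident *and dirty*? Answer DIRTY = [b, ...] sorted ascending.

0: W B4 -> L0 miss  d=D]
1: W B4 -> L0 hit  d=D]
2: R B4 -> L0 hit  d=D]
3: R B4 -> L0 hit  d=D]
4: W B4 -> L0 hit  d=D]
5: R B4 -> L0 hit  d=D]
6: W B5 -> L1 miss  d=D]
7: R B5 -> L1 hit  d=D]
8: W B0 -> L0 miss wb->B4  d=D]
9: R B1 -> L1 miss wb->B5  d=-]
10: R B3 -> L1 miss  d=-]
11: W B3 -> L1 hit  d=D]
12: R B2 -> L0 miss wb->B0  d=-]

DIRTY = [3]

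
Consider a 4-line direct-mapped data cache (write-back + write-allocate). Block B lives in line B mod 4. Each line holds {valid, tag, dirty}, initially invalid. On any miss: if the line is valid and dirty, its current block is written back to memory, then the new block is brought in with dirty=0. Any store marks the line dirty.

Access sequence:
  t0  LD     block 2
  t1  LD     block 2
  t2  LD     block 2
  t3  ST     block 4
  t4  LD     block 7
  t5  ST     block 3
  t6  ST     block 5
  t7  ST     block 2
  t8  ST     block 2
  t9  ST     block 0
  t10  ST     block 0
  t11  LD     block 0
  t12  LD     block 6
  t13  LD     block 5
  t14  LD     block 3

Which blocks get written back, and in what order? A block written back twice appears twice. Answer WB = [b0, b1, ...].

  0 | R B2 → L2 miss [-]
  1 | R B2 → L2 hit [-]
  2 | R B2 → L2 hit [-]
  3 | W B4 → L0 miss [D]
  4 | R B7 → L3 miss [-]
  5 | W B3 → L3 miss [D]
  6 | W B5 → L1 miss [D]
  7 | W B2 → L2 hit [D]
  8 | W B2 → L2 hit [D]
  9 | W B0 → L0 miss wb→B4 [D]
  10 | W B0 → L0 hit [D]
  11 | R B0 → L0 hit [D]
  12 | R B6 → L2 miss wb→B2 [-]
  13 | R B5 → L1 hit [D]
  14 | R B3 → L3 hit [D]

WB = [4, 2]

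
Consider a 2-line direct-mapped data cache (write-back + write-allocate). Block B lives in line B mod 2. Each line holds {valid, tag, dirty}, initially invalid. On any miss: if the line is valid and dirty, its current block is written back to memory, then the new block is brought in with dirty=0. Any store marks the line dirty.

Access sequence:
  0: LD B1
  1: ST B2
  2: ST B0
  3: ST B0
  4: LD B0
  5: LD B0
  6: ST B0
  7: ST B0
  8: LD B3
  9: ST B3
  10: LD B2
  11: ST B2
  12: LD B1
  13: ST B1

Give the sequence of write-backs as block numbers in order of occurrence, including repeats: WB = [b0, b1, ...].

0: R B1 -> L1 miss  d=-]
1: W B2 -> L0 miss  d=D]
2: W B0 -> L0 miss wb->B2  d=D]
3: W B0 -> L0 hit  d=D]
4: R B0 -> L0 hit  d=D]
5: R B0 -> L0 hit  d=D]
6: W B0 -> L0 hit  d=D]
7: W B0 -> L0 hit  d=D]
8: R B3 -> L1 miss  d=-]
9: W B3 -> L1 hit  d=D]
10: R B2 -> L0 miss wb->B0  d=-]
11: W B2 -> L0 hit  d=D]
12: R B1 -> L1 miss wb->B3  d=-]
13: W B1 -> L1 hit  d=D]

WB = [2, 0, 3]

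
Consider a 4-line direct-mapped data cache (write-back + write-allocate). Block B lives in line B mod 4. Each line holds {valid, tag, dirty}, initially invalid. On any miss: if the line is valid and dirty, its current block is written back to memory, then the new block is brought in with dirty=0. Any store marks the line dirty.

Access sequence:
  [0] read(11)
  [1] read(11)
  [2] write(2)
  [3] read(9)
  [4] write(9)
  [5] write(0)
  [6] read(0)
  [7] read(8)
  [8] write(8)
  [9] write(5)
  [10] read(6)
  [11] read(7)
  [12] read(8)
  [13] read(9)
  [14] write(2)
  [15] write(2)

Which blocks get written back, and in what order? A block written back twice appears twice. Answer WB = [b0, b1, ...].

0: R B11 -> L3 miss  d=-]
1: R B11 -> L3 hit  d=-]
2: W B2 -> L2 miss  d=D]
3: R B9 -> L1 miss  d=-]
4: W B9 -> L1 hit  d=D]
5: W B0 -> L0 miss  d=D]
6: R B0 -> L0 hit  d=D]
7: R B8 -> L0 miss wb->B0  d=-]
8: W B8 -> L0 hit  d=D]
9: W B5 -> L1 miss wb->B9  d=D]
10: R B6 -> L2 miss wb->B2  d=-]
11: R B7 -> L3 miss  d=-]
12: R B8 -> L0 hit  d=D]
13: R B9 -> L1 miss wb->B5  d=-]
14: W B2 -> L2 miss  d=D]
15: W B2 -> L2 hit  d=D]

WB = [0, 9, 2, 5]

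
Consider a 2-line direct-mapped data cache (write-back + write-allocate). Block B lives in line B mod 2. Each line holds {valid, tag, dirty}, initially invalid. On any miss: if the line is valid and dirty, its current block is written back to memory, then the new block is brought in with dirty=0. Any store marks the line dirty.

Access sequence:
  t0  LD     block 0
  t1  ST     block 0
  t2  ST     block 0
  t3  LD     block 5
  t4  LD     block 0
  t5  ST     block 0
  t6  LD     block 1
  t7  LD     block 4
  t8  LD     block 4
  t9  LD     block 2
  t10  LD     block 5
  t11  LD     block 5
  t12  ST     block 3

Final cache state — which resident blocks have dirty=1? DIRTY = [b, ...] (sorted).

DIRTY = [3]

0: R B0 -> L0 miss  d=-]
1: W B0 -> L0 hit  d=D]
2: W B0 -> L0 hit  d=D]
3: R B5 -> L1 miss  d=-]
4: R B0 -> L0 hit  d=D]
5: W B0 -> L0 hit  d=D]
6: R B1 -> L1 miss  d=-]
7: R B4 -> L0 miss wb->B0  d=-]
8: R B4 -> L0 hit  d=-]
9: R B2 -> L0 miss  d=-]
10: R B5 -> L1 miss  d=-]
11: R B5 -> L1 hit  d=-]
12: W B3 -> L1 miss  d=D]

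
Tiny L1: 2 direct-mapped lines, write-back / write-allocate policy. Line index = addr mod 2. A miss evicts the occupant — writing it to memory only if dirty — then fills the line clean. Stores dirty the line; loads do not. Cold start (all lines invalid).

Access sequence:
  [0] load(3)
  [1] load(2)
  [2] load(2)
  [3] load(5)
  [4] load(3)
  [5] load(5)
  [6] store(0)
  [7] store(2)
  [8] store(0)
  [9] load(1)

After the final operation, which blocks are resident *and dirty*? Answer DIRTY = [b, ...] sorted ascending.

DIRTY = [0]

0: R B3 -> L1 miss  d=-]
1: R B2 -> L0 miss  d=-]
2: R B2 -> L0 hit  d=-]
3: R B5 -> L1 miss  d=-]
4: R B3 -> L1 miss  d=-]
5: R B5 -> L1 miss  d=-]
6: W B0 -> L0 miss  d=D]
7: W B2 -> L0 miss wb->B0  d=D]
8: W B0 -> L0 miss wb->B2  d=D]
9: R B1 -> L1 miss  d=-]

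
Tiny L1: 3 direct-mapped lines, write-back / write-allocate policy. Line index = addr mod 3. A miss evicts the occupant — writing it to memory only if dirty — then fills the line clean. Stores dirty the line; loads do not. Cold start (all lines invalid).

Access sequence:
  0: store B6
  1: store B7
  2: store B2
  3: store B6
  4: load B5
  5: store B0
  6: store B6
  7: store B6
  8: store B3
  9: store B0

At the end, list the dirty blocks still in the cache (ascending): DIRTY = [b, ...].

0: W B6 → L0 miss [D]
1: W B7 → L1 miss [D]
2: W B2 → L2 miss [D]
3: W B6 → L0 hit [D]
4: R B5 → L2 miss wb→B2 [-]
5: W B0 → L0 miss wb→B6 [D]
6: W B6 → L0 miss wb→B0 [D]
7: W B6 → L0 hit [D]
8: W B3 → L0 miss wb→B6 [D]
9: W B0 → L0 miss wb→B3 [D]

DIRTY = [0, 7]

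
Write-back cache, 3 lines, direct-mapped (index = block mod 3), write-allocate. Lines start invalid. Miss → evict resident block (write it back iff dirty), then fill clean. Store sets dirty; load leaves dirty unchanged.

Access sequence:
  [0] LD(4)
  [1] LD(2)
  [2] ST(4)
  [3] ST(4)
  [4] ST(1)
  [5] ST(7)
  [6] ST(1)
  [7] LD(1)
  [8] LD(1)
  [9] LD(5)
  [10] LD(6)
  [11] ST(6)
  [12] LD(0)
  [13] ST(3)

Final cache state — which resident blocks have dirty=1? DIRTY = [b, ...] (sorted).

DIRTY = [1, 3]

0: R B4 -> L1 miss  d=-]
1: R B2 -> L2 miss  d=-]
2: W B4 -> L1 hit  d=D]
3: W B4 -> L1 hit  d=D]
4: W B1 -> L1 miss wb->B4  d=D]
5: W B7 -> L1 miss wb->B1  d=D]
6: W B1 -> L1 miss wb->B7  d=D]
7: R B1 -> L1 hit  d=D]
8: R B1 -> L1 hit  d=D]
9: R B5 -> L2 miss  d=-]
10: R B6 -> L0 miss  d=-]
11: W B6 -> L0 hit  d=D]
12: R B0 -> L0 miss wb->B6  d=-]
13: W B3 -> L0 miss  d=D]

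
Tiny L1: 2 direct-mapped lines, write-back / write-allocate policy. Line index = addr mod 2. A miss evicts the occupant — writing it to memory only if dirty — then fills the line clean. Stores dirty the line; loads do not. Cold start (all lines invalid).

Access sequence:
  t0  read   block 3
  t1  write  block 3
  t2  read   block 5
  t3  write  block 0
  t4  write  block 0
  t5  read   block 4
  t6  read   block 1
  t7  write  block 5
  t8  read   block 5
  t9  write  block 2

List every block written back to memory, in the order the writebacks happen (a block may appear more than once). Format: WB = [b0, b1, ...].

0: R B3 → L1 miss [-]
1: W B3 → L1 hit [D]
2: R B5 → L1 miss wb→B3 [-]
3: W B0 → L0 miss [D]
4: W B0 → L0 hit [D]
5: R B4 → L0 miss wb→B0 [-]
6: R B1 → L1 miss [-]
7: W B5 → L1 miss [D]
8: R B5 → L1 hit [D]
9: W B2 → L0 miss [D]

WB = [3, 0]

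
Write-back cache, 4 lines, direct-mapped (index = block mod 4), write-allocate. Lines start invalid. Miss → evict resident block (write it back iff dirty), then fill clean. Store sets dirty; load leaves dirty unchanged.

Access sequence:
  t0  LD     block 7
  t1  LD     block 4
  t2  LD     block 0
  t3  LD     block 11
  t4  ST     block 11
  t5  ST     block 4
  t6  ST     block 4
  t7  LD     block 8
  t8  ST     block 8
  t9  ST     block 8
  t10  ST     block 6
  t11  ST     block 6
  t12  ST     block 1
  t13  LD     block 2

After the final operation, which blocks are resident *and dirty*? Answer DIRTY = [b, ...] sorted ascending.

0: R B7 -> L3 miss  d=-]
1: R B4 -> L0 miss  d=-]
2: R B0 -> L0 miss  d=-]
3: R B11 -> L3 miss  d=-]
4: W B11 -> L3 hit  d=D]
5: W B4 -> L0 miss  d=D]
6: W B4 -> L0 hit  d=D]
7: R B8 -> L0 miss wb->B4  d=-]
8: W B8 -> L0 hit  d=D]
9: W B8 -> L0 hit  d=D]
10: W B6 -> L2 miss  d=D]
11: W B6 -> L2 hit  d=D]
12: W B1 -> L1 miss  d=D]
13: R B2 -> L2 miss wb->B6  d=-]

DIRTY = [1, 8, 11]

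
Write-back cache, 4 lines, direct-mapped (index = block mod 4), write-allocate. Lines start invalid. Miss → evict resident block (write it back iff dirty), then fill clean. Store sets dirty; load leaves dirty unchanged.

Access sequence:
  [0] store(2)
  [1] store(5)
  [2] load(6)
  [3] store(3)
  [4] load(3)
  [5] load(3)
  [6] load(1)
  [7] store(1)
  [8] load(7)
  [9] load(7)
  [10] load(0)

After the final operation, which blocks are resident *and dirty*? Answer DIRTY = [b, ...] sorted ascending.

0: W B2 → L2 miss [D]
1: W B5 → L1 miss [D]
2: R B6 → L2 miss wb→B2 [-]
3: W B3 → L3 miss [D]
4: R B3 → L3 hit [D]
5: R B3 → L3 hit [D]
6: R B1 → L1 miss wb→B5 [-]
7: W B1 → L1 hit [D]
8: R B7 → L3 miss wb→B3 [-]
9: R B7 → L3 hit [-]
10: R B0 → L0 miss [-]

DIRTY = [1]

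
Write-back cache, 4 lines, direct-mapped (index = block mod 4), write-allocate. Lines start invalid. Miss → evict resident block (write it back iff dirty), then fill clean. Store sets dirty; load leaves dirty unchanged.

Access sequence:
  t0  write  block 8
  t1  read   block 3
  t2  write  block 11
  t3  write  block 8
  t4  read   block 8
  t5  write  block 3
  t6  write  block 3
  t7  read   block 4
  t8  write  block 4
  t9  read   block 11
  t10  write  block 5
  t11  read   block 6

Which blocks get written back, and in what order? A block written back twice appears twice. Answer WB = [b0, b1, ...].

WB = [11, 8, 3]

0: W B8 → L0 miss [D]
1: R B3 → L3 miss [-]
2: W B11 → L3 miss [D]
3: W B8 → L0 hit [D]
4: R B8 → L0 hit [D]
5: W B3 → L3 miss wb→B11 [D]
6: W B3 → L3 hit [D]
7: R B4 → L0 miss wb→B8 [-]
8: W B4 → L0 hit [D]
9: R B11 → L3 miss wb→B3 [-]
10: W B5 → L1 miss [D]
11: R B6 → L2 miss [-]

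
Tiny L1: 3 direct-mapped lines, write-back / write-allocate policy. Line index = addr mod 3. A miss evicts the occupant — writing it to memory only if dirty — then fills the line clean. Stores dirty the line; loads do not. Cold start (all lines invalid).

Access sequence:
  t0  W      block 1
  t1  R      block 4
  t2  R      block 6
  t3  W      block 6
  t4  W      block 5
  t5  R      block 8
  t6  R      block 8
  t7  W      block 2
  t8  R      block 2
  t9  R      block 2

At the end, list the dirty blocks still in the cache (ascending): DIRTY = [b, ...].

DIRTY = [2, 6]

0: W B1 → L1 miss [D]
1: R B4 → L1 miss wb→B1 [-]
2: R B6 → L0 miss [-]
3: W B6 → L0 hit [D]
4: W B5 → L2 miss [D]
5: R B8 → L2 miss wb→B5 [-]
6: R B8 → L2 hit [-]
7: W B2 → L2 miss [D]
8: R B2 → L2 hit [D]
9: R B2 → L2 hit [D]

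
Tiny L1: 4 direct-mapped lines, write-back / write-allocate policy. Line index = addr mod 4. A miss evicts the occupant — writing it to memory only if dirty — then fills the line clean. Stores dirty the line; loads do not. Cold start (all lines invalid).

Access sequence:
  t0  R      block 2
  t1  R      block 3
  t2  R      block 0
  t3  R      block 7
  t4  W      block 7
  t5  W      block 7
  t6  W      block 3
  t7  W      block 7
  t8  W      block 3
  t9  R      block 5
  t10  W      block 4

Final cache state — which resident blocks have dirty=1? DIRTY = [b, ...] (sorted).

  0 | R B2 → L2 miss [-]
  1 | R B3 → L3 miss [-]
  2 | R B0 → L0 miss [-]
  3 | R B7 → L3 miss [-]
  4 | W B7 → L3 hit [D]
  5 | W B7 → L3 hit [D]
  6 | W B3 → L3 miss wb→B7 [D]
  7 | W B7 → L3 miss wb→B3 [D]
  8 | W B3 → L3 miss wb→B7 [D]
  9 | R B5 → L1 miss [-]
  10 | W B4 → L0 miss [D]

DIRTY = [3, 4]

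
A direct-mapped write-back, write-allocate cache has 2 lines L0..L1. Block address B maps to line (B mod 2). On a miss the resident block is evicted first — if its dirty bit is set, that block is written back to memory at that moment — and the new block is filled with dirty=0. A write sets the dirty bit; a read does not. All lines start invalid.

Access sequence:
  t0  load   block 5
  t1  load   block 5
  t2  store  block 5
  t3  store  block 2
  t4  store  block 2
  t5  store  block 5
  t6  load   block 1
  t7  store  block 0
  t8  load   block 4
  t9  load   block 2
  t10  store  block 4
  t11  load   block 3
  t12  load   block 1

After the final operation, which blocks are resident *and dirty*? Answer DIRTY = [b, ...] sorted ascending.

0: R B5 -> L1 miss  d=-]
1: R B5 -> L1 hit  d=-]
2: W B5 -> L1 hit  d=D]
3: W B2 -> L0 miss  d=D]
4: W B2 -> L0 hit  d=D]
5: W B5 -> L1 hit  d=D]
6: R B1 -> L1 miss wb->B5  d=-]
7: W B0 -> L0 miss wb->B2  d=D]
8: R B4 -> L0 miss wb->B0  d=-]
9: R B2 -> L0 miss  d=-]
10: W B4 -> L0 miss  d=D]
11: R B3 -> L1 miss  d=-]
12: R B1 -> L1 miss  d=-]

DIRTY = [4]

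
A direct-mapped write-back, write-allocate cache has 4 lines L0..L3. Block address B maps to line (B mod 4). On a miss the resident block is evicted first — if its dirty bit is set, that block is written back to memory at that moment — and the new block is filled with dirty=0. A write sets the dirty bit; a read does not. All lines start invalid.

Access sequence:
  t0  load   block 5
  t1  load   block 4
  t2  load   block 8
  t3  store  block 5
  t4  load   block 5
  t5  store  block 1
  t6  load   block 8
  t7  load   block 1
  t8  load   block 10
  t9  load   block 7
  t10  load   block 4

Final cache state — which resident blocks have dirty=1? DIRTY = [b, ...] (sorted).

DIRTY = [1]

0: R B5 -> L1 miss  d=-]
1: R B4 -> L0 miss  d=-]
2: R B8 -> L0 miss  d=-]
3: W B5 -> L1 hit  d=D]
4: R B5 -> L1 hit  d=D]
5: W B1 -> L1 miss wb->B5  d=D]
6: R B8 -> L0 hit  d=-]
7: R B1 -> L1 hit  d=D]
8: R B10 -> L2 miss  d=-]
9: R B7 -> L3 miss  d=-]
10: R B4 -> L0 miss  d=-]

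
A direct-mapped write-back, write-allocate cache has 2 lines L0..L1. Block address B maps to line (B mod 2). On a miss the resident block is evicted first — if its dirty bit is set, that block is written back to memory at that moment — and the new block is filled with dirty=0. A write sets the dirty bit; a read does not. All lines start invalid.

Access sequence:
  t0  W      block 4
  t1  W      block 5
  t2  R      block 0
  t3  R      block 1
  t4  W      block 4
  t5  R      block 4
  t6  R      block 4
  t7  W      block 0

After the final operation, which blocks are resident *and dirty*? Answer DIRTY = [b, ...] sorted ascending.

DIRTY = [0]

0: W B4 -> L0 miss  d=D]
1: W B5 -> L1 miss  d=D]
2: R B0 -> L0 miss wb->B4  d=-]
3: R B1 -> L1 miss wb->B5  d=-]
4: W B4 -> L0 miss  d=D]
5: R B4 -> L0 hit  d=D]
6: R B4 -> L0 hit  d=D]
7: W B0 -> L0 miss wb->B4  d=D]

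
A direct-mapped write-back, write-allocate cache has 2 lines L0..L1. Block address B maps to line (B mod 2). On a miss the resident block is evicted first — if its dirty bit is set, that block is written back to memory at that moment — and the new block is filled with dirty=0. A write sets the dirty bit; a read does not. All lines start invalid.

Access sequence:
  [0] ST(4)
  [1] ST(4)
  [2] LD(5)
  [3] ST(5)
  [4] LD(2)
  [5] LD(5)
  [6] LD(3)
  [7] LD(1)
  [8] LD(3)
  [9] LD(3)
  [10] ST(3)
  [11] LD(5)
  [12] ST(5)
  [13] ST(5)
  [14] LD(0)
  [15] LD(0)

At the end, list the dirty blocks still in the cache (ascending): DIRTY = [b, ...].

DIRTY = [5]

  0 | W B4 → L0 miss [D]
  1 | W B4 → L0 hit [D]
  2 | R B5 → L1 miss [-]
  3 | W B5 → L1 hit [D]
  4 | R B2 → L0 miss wb→B4 [-]
  5 | R B5 → L1 hit [D]
  6 | R B3 → L1 miss wb→B5 [-]
  7 | R B1 → L1 miss [-]
  8 | R B3 → L1 miss [-]
  9 | R B3 → L1 hit [-]
  10 | W B3 → L1 hit [D]
  11 | R B5 → L1 miss wb→B3 [-]
  12 | W B5 → L1 hit [D]
  13 | W B5 → L1 hit [D]
  14 | R B0 → L0 miss [-]
  15 | R B0 → L0 hit [-]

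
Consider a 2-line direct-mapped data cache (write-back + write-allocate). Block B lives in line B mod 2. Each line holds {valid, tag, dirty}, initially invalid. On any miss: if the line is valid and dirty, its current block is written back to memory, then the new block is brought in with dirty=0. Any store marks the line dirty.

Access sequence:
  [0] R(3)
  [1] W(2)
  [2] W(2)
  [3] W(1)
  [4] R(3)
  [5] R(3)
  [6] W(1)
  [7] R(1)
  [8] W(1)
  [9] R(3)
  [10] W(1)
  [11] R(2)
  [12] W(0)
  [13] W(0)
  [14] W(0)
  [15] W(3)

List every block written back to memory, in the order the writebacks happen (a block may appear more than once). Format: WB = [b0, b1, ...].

WB = [1, 1, 2, 1]

0: R B3 → L1 miss [-]
1: W B2 → L0 miss [D]
2: W B2 → L0 hit [D]
3: W B1 → L1 miss [D]
4: R B3 → L1 miss wb→B1 [-]
5: R B3 → L1 hit [-]
6: W B1 → L1 miss [D]
7: R B1 → L1 hit [D]
8: W B1 → L1 hit [D]
9: R B3 → L1 miss wb→B1 [-]
10: W B1 → L1 miss [D]
11: R B2 → L0 hit [D]
12: W B0 → L0 miss wb→B2 [D]
13: W B0 → L0 hit [D]
14: W B0 → L0 hit [D]
15: W B3 → L1 miss wb→B1 [D]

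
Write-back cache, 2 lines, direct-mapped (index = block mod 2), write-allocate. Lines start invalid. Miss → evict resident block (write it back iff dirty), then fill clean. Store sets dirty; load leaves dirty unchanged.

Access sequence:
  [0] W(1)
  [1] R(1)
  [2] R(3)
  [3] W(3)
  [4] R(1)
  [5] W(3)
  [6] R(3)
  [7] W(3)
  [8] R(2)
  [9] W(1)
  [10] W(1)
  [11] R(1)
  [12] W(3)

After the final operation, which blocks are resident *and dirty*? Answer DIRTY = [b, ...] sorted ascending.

DIRTY = [3]

0: W B1 → L1 miss [D]
1: R B1 → L1 hit [D]
2: R B3 → L1 miss wb→B1 [-]
3: W B3 → L1 hit [D]
4: R B1 → L1 miss wb→B3 [-]
5: W B3 → L1 miss [D]
6: R B3 → L1 hit [D]
7: W B3 → L1 hit [D]
8: R B2 → L0 miss [-]
9: W B1 → L1 miss wb→B3 [D]
10: W B1 → L1 hit [D]
11: R B1 → L1 hit [D]
12: W B3 → L1 miss wb→B1 [D]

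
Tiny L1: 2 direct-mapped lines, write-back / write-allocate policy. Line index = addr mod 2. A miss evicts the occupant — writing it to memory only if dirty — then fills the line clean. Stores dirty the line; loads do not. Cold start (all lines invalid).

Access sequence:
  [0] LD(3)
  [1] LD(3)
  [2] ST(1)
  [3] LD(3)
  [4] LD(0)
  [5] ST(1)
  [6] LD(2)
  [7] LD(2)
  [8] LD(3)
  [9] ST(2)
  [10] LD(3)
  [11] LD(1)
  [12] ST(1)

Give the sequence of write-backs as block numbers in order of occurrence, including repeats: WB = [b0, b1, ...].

  0 | R B3 → L1 miss [-]
  1 | R B3 → L1 hit [-]
  2 | W B1 → L1 miss [D]
  3 | R B3 → L1 miss wb→B1 [-]
  4 | R B0 → L0 miss [-]
  5 | W B1 → L1 miss [D]
  6 | R B2 → L0 miss [-]
  7 | R B2 → L0 hit [-]
  8 | R B3 → L1 miss wb→B1 [-]
  9 | W B2 → L0 hit [D]
  10 | R B3 → L1 hit [-]
  11 | R B1 → L1 miss [-]
  12 | W B1 → L1 hit [D]

WB = [1, 1]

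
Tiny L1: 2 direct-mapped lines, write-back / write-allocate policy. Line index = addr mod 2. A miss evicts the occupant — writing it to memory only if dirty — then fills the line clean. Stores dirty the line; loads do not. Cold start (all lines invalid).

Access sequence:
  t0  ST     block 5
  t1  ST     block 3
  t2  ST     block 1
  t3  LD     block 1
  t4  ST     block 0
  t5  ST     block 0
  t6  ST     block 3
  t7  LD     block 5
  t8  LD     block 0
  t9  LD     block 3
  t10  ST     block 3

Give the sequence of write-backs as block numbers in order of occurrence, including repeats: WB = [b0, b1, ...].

0: W B5 → L1 miss [D]
1: W B3 → L1 miss wb→B5 [D]
2: W B1 → L1 miss wb→B3 [D]
3: R B1 → L1 hit [D]
4: W B0 → L0 miss [D]
5: W B0 → L0 hit [D]
6: W B3 → L1 miss wb→B1 [D]
7: R B5 → L1 miss wb→B3 [-]
8: R B0 → L0 hit [D]
9: R B3 → L1 miss [-]
10: W B3 → L1 hit [D]

WB = [5, 3, 1, 3]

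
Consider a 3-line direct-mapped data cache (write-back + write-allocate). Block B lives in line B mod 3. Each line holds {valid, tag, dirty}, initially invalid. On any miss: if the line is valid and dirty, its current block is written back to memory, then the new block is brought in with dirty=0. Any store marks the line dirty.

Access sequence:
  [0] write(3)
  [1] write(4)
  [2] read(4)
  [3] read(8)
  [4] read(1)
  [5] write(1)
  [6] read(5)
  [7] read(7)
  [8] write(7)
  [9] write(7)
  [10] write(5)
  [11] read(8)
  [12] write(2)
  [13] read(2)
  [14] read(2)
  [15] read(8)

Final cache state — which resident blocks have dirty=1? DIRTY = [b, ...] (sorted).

0: W B3 -> L0 miss  d=D]
1: W B4 -> L1 miss  d=D]
2: R B4 -> L1 hit  d=D]
3: R B8 -> L2 miss  d=-]
4: R B1 -> L1 miss wb->B4  d=-]
5: W B1 -> L1 hit  d=D]
6: R B5 -> L2 miss  d=-]
7: R B7 -> L1 miss wb->B1  d=-]
8: W B7 -> L1 hit  d=D]
9: W B7 -> L1 hit  d=D]
10: W B5 -> L2 hit  d=D]
11: R B8 -> L2 miss wb->B5  d=-]
12: W B2 -> L2 miss  d=D]
13: R B2 -> L2 hit  d=D]
14: R B2 -> L2 hit  d=D]
15: R B8 -> L2 miss wb->B2  d=-]

DIRTY = [3, 7]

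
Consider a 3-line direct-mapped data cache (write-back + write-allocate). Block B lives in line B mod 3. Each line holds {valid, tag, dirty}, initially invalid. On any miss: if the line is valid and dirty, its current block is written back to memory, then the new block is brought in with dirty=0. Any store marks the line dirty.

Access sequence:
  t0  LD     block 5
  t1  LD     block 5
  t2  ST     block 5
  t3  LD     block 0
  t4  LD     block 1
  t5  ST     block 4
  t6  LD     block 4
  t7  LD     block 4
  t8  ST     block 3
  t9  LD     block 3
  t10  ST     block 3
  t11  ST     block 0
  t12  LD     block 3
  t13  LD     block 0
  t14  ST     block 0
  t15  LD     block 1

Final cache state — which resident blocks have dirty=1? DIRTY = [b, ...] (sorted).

DIRTY = [0, 5]

0: R B5 -> L2 miss  d=-]
1: R B5 -> L2 hit  d=-]
2: W B5 -> L2 hit  d=D]
3: R B0 -> L0 miss  d=-]
4: R B1 -> L1 miss  d=-]
5: W B4 -> L1 miss  d=D]
6: R B4 -> L1 hit  d=D]
7: R B4 -> L1 hit  d=D]
8: W B3 -> L0 miss  d=D]
9: R B3 -> L0 hit  d=D]
10: W B3 -> L0 hit  d=D]
11: W B0 -> L0 miss wb->B3  d=D]
12: R B3 -> L0 miss wb->B0  d=-]
13: R B0 -> L0 miss  d=-]
14: W B0 -> L0 hit  d=D]
15: R B1 -> L1 miss wb->B4  d=-]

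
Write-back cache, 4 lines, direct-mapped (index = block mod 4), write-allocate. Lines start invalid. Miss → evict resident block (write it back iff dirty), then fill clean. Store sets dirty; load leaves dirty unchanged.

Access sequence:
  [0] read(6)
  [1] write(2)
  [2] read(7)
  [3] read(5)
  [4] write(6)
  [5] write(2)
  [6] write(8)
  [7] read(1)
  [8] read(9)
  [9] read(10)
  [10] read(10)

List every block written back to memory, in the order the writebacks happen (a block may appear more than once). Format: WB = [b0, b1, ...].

0: R B6 → L2 miss [-]
1: W B2 → L2 miss [D]
2: R B7 → L3 miss [-]
3: R B5 → L1 miss [-]
4: W B6 → L2 miss wb→B2 [D]
5: W B2 → L2 miss wb→B6 [D]
6: W B8 → L0 miss [D]
7: R B1 → L1 miss [-]
8: R B9 → L1 miss [-]
9: R B10 → L2 miss wb→B2 [-]
10: R B10 → L2 hit [-]

WB = [2, 6, 2]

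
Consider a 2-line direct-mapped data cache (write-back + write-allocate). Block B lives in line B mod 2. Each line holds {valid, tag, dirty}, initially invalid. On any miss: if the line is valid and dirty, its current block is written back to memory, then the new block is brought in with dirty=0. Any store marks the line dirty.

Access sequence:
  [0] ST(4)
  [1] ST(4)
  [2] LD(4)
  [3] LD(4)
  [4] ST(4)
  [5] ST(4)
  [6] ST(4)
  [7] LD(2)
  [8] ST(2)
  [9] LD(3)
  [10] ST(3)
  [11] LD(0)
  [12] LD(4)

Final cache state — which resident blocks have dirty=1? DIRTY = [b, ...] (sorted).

  0 | W B4 → L0 miss [D]
  1 | W B4 → L0 hit [D]
  2 | R B4 → L0 hit [D]
  3 | R B4 → L0 hit [D]
  4 | W B4 → L0 hit [D]
  5 | W B4 → L0 hit [D]
  6 | W B4 → L0 hit [D]
  7 | R B2 → L0 miss wb→B4 [-]
  8 | W B2 → L0 hit [D]
  9 | R B3 → L1 miss [-]
  10 | W B3 → L1 hit [D]
  11 | R B0 → L0 miss wb→B2 [-]
  12 | R B4 → L0 miss [-]

DIRTY = [3]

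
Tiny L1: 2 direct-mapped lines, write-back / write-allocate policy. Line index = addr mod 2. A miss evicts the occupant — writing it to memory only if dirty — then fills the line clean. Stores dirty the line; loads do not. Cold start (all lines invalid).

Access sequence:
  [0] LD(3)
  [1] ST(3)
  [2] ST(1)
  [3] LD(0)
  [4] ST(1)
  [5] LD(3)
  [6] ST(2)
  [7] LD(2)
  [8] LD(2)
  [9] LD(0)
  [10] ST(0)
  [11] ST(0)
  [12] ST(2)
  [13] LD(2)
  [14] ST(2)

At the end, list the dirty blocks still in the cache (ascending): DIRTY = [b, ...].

0: R B3 -> L1 miss  d=-]
1: W B3 -> L1 hit  d=D]
2: W B1 -> L1 miss wb->B3  d=D]
3: R B0 -> L0 miss  d=-]
4: W B1 -> L1 hit  d=D]
5: R B3 -> L1 miss wb->B1  d=-]
6: W B2 -> L0 miss  d=D]
7: R B2 -> L0 hit  d=D]
8: R B2 -> L0 hit  d=D]
9: R B0 -> L0 miss wb->B2  d=-]
10: W B0 -> L0 hit  d=D]
11: W B0 -> L0 hit  d=D]
12: W B2 -> L0 miss wb->B0  d=D]
13: R B2 -> L0 hit  d=D]
14: W B2 -> L0 hit  d=D]

DIRTY = [2]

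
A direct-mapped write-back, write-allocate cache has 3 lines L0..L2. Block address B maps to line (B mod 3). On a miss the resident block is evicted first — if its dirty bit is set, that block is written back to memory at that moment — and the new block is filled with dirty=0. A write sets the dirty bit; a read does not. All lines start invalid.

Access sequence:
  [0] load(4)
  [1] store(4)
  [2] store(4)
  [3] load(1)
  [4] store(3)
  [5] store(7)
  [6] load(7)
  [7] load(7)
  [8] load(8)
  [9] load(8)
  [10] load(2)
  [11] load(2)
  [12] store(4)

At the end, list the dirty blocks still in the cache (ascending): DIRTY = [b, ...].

  0 | R B4 → L1 miss [-]
  1 | W B4 → L1 hit [D]
  2 | W B4 → L1 hit [D]
  3 | R B1 → L1 miss wb→B4 [-]
  4 | W B3 → L0 miss [D]
  5 | W B7 → L1 miss [D]
  6 | R B7 → L1 hit [D]
  7 | R B7 → L1 hit [D]
  8 | R B8 → L2 miss [-]
  9 | R B8 → L2 hit [-]
  10 | R B2 → L2 miss [-]
  11 | R B2 → L2 hit [-]
  12 | W B4 → L1 miss wb→B7 [D]

DIRTY = [3, 4]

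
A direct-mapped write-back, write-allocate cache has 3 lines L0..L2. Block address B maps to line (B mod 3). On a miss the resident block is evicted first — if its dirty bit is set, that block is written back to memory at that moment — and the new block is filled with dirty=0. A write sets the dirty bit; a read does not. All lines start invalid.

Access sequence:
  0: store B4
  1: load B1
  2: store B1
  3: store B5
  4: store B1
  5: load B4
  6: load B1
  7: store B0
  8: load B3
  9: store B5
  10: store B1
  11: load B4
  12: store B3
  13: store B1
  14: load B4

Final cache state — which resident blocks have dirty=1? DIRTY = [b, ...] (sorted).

DIRTY = [3, 5]

0: W B4 → L1 miss [D]
1: R B1 → L1 miss wb→B4 [-]
2: W B1 → L1 hit [D]
3: W B5 → L2 miss [D]
4: W B1 → L1 hit [D]
5: R B4 → L1 miss wb→B1 [-]
6: R B1 → L1 miss [-]
7: W B0 → L0 miss [D]
8: R B3 → L0 miss wb→B0 [-]
9: W B5 → L2 hit [D]
10: W B1 → L1 hit [D]
11: R B4 → L1 miss wb→B1 [-]
12: W B3 → L0 hit [D]
13: W B1 → L1 miss [D]
14: R B4 → L1 miss wb→B1 [-]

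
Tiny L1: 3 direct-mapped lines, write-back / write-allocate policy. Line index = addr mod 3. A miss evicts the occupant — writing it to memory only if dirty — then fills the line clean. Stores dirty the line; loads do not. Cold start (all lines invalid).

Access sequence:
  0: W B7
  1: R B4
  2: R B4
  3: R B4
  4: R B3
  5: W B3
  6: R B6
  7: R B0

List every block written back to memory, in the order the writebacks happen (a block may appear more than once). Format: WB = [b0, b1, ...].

  0 | W B7 → L1 miss [D]
  1 | R B4 → L1 miss wb→B7 [-]
  2 | R B4 → L1 hit [-]
  3 | R B4 → L1 hit [-]
  4 | R B3 → L0 miss [-]
  5 | W B3 → L0 hit [D]
  6 | R B6 → L0 miss wb→B3 [-]
  7 | R B0 → L0 miss [-]

WB = [7, 3]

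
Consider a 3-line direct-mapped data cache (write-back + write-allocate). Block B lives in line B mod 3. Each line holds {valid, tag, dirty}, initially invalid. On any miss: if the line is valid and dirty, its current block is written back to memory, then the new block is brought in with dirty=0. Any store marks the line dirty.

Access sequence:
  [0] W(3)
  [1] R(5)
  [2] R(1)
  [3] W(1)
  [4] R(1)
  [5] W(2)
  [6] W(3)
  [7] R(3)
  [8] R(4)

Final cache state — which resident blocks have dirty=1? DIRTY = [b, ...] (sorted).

0: W B3 -> L0 miss  d=D]
1: R B5 -> L2 miss  d=-]
2: R B1 -> L1 miss  d=-]
3: W B1 -> L1 hit  d=D]
4: R B1 -> L1 hit  d=D]
5: W B2 -> L2 miss  d=D]
6: W B3 -> L0 hit  d=D]
7: R B3 -> L0 hit  d=D]
8: R B4 -> L1 miss wb->B1  d=-]

DIRTY = [2, 3]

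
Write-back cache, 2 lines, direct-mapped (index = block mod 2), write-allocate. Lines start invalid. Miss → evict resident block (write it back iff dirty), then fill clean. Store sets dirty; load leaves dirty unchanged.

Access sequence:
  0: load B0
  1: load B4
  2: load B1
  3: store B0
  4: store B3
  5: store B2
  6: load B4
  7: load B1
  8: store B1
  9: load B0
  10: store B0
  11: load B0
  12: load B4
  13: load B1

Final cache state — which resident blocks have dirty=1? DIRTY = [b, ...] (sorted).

  0 | R B0 → L0 miss [-]
  1 | R B4 → L0 miss [-]
  2 | R B1 → L1 miss [-]
  3 | W B0 → L0 miss [D]
  4 | W B3 → L1 miss [D]
  5 | W B2 → L0 miss wb→B0 [D]
  6 | R B4 → L0 miss wb→B2 [-]
  7 | R B1 → L1 miss wb→B3 [-]
  8 | W B1 → L1 hit [D]
  9 | R B0 → L0 miss [-]
  10 | W B0 → L0 hit [D]
  11 | R B0 → L0 hit [D]
  12 | R B4 → L0 miss wb→B0 [-]
  13 | R B1 → L1 hit [D]

DIRTY = [1]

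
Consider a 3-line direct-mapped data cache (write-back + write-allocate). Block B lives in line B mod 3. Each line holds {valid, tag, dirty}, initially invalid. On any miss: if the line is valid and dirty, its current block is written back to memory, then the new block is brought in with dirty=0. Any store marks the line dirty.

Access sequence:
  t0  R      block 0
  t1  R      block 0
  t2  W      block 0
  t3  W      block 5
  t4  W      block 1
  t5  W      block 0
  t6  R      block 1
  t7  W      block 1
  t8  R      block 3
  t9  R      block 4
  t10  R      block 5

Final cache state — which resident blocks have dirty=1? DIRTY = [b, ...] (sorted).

0: R B0 -> L0 miss  d=-]
1: R B0 -> L0 hit  d=-]
2: W B0 -> L0 hit  d=D]
3: W B5 -> L2 miss  d=D]
4: W B1 -> L1 miss  d=D]
5: W B0 -> L0 hit  d=D]
6: R B1 -> L1 hit  d=D]
7: W B1 -> L1 hit  d=D]
8: R B3 -> L0 miss wb->B0  d=-]
9: R B4 -> L1 miss wb->B1  d=-]
10: R B5 -> L2 hit  d=D]

DIRTY = [5]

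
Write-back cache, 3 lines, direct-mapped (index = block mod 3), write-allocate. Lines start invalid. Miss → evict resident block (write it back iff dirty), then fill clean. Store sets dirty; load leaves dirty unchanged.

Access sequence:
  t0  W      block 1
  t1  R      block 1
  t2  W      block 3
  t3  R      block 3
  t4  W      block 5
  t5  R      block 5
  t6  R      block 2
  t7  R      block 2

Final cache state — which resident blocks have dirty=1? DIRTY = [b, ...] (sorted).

DIRTY = [1, 3]

  0 | W B1 → L1 miss [D]
  1 | R B1 → L1 hit [D]
  2 | W B3 → L0 miss [D]
  3 | R B3 → L0 hit [D]
  4 | W B5 → L2 miss [D]
  5 | R B5 → L2 hit [D]
  6 | R B2 → L2 miss wb→B5 [-]
  7 | R B2 → L2 hit [-]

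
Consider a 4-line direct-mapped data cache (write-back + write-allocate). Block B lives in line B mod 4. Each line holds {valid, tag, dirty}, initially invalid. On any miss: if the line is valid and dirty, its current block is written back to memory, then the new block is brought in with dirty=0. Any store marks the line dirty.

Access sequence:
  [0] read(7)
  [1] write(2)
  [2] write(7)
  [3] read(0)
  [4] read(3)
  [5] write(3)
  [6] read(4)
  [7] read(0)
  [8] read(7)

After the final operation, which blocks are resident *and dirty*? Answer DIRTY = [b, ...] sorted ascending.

0: R B7 → L3 miss [-]
1: W B2 → L2 miss [D]
2: W B7 → L3 hit [D]
3: R B0 → L0 miss [-]
4: R B3 → L3 miss wb→B7 [-]
5: W B3 → L3 hit [D]
6: R B4 → L0 miss [-]
7: R B0 → L0 miss [-]
8: R B7 → L3 miss wb→B3 [-]

DIRTY = [2]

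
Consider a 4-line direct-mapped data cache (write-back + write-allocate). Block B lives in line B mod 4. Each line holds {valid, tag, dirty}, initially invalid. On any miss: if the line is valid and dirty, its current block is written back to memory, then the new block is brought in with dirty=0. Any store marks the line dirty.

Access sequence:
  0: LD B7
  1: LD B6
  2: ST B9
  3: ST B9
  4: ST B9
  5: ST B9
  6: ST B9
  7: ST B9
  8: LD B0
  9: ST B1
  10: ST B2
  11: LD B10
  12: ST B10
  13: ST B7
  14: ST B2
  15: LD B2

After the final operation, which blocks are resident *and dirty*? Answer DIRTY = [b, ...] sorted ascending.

0: R B7 -> L3 miss  d=-]
1: R B6 -> L2 miss  d=-]
2: W B9 -> L1 miss  d=D]
3: W B9 -> L1 hit  d=D]
4: W B9 -> L1 hit  d=D]
5: W B9 -> L1 hit  d=D]
6: W B9 -> L1 hit  d=D]
7: W B9 -> L1 hit  d=D]
8: R B0 -> L0 miss  d=-]
9: W B1 -> L1 miss wb->B9  d=D]
10: W B2 -> L2 miss  d=D]
11: R B10 -> L2 miss wb->B2  d=-]
12: W B10 -> L2 hit  d=D]
13: W B7 -> L3 hit  d=D]
14: W B2 -> L2 miss wb->B10  d=D]
15: R B2 -> L2 hit  d=D]

DIRTY = [1, 2, 7]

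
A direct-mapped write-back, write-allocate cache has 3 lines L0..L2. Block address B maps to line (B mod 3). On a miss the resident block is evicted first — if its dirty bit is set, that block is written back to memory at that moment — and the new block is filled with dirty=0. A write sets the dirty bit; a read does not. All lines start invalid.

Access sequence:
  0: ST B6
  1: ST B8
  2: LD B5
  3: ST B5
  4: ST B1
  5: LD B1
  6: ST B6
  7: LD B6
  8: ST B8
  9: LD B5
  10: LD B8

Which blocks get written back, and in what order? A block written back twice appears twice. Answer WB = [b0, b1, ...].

WB = [8, 5, 8]

0: W B6 -> L0 miss  d=D]
1: W B8 -> L2 miss  d=D]
2: R B5 -> L2 miss wb->B8  d=-]
3: W B5 -> L2 hit  d=D]
4: W B1 -> L1 miss  d=D]
5: R B1 -> L1 hit  d=D]
6: W B6 -> L0 hit  d=D]
7: R B6 -> L0 hit  d=D]
8: W B8 -> L2 miss wb->B5  d=D]
9: R B5 -> L2 miss wb->B8  d=-]
10: R B8 -> L2 miss  d=-]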